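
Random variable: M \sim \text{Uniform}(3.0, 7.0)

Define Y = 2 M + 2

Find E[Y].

For Y = 2M + 2:
E[Y] = 2 * E[M] + 2
E[M] = (3 + 7)/2 = 5
E[Y] = 2 * 5 + 2 = 12

12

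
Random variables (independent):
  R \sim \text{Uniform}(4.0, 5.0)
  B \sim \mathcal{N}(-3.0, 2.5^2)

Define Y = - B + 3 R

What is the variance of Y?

For independent RVs: Var(aX + bY) = a²Var(X) + b²Var(Y)
Var(R) = 0.083333333
Var(B) = 6.25
Var(Y) = 3²*0.083333333 + (-1)²*6.25
= 9*0.083333333 + 1*6.25 = 7

7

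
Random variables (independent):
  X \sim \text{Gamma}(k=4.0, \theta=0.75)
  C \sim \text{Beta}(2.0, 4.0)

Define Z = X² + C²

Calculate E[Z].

E[Z] = E[X²] + E[C²]
E[X²] = Var(X) + E[X]² = 2.25 + 9 = 11.25
E[C²] = Var(C) + E[C]² = 0.031746032 + 0.11111111 = 0.14285714
E[Z] = 11.25 + 0.14285714 = 11.392857

11.392857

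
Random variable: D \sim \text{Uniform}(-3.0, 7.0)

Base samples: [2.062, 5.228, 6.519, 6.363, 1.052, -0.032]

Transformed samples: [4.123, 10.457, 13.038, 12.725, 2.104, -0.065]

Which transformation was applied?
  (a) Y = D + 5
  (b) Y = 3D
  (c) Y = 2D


Checking option (c) Y = 2D:
  D = 2.062 -> Y = 4.123 ✓
  D = 5.228 -> Y = 10.457 ✓
  D = 6.519 -> Y = 13.038 ✓
All samples match this transformation.

(c) 2D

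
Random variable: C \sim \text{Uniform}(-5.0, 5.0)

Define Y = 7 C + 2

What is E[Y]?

For Y = 7C + 2:
E[Y] = 7 * E[C] + 2
E[C] = (-5 + 5)/2 = 0
E[Y] = 7 * 0 + 2 = 2

2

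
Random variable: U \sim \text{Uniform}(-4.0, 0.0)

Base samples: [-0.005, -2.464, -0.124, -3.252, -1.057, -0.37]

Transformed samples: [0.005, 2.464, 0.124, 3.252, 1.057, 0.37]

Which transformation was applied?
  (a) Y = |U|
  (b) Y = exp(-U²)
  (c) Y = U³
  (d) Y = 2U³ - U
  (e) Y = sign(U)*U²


Checking option (a) Y = |U|:
  U = -0.005 -> Y = 0.005 ✓
  U = -2.464 -> Y = 2.464 ✓
  U = -0.124 -> Y = 0.124 ✓
All samples match this transformation.

(a) |U|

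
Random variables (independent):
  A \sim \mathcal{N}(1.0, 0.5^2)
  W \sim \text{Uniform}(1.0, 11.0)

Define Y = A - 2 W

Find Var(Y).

For independent RVs: Var(aX + bY) = a²Var(X) + b²Var(Y)
Var(A) = 0.25
Var(W) = 8.3333333
Var(Y) = 1²*0.25 + (-2)²*8.3333333
= 1*0.25 + 4*8.3333333 = 33.583333

33.583333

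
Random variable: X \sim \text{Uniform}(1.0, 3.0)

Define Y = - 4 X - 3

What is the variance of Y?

For Y = aX + b: Var(Y) = a² * Var(X)
Var(X) = (3 - 1)^2/12 = 0.33333333
Var(Y) = (-4)² * 0.33333333 = 16 * 0.33333333 = 5.3333333

5.3333333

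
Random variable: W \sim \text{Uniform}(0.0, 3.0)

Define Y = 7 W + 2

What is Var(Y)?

For Y = aW + b: Var(Y) = a² * Var(W)
Var(W) = (3 - 0)^2/12 = 0.75
Var(Y) = 7² * 0.75 = 49 * 0.75 = 36.75

36.75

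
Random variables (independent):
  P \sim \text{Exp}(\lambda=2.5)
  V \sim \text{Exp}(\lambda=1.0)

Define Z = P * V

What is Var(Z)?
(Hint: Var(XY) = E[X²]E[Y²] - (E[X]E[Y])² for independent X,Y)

Var(XY) = E[X²]E[Y²] - (E[X]E[Y])²
E[P] = 0.4, Var(P) = 0.16
E[V] = 1, Var(V) = 1
E[P²] = 0.16 + 0.4² = 0.32
E[V²] = 1 + 1² = 2
Var(Z) = 0.32*2 - (0.4*1)²
= 0.64 - 0.16 = 0.48

0.48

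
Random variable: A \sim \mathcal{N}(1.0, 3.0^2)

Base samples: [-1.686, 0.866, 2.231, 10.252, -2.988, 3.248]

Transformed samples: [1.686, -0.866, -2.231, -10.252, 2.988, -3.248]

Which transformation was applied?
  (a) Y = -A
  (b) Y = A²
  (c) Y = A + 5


Checking option (a) Y = -A:
  A = -1.686 -> Y = 1.686 ✓
  A = 0.866 -> Y = -0.866 ✓
  A = 2.231 -> Y = -2.231 ✓
All samples match this transformation.

(a) -A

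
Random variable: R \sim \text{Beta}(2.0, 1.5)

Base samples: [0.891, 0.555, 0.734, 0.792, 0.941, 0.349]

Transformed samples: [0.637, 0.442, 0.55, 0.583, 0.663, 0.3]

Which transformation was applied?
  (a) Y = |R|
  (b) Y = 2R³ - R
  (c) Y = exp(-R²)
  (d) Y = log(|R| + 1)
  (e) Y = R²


Checking option (d) Y = log(|R| + 1):
  R = 0.891 -> Y = 0.637 ✓
  R = 0.555 -> Y = 0.442 ✓
  R = 0.734 -> Y = 0.55 ✓
All samples match this transformation.

(d) log(|R| + 1)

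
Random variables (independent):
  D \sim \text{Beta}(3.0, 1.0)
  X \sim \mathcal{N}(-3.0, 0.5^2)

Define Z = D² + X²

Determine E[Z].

E[Z] = E[D²] + E[X²]
E[D²] = Var(D) + E[D]² = 0.0375 + 0.5625 = 0.6
E[X²] = Var(X) + E[X]² = 0.25 + 9 = 9.25
E[Z] = 0.6 + 9.25 = 9.85

9.85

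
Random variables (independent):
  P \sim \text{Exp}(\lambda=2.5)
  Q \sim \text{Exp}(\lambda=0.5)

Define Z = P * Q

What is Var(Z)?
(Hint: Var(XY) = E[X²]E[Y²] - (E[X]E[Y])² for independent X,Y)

Var(XY) = E[X²]E[Y²] - (E[X]E[Y])²
E[P] = 0.4, Var(P) = 0.16
E[Q] = 2, Var(Q) = 4
E[P²] = 0.16 + 0.4² = 0.32
E[Q²] = 4 + 2² = 8
Var(Z) = 0.32*8 - (0.4*2)²
= 2.56 - 0.64 = 1.92

1.92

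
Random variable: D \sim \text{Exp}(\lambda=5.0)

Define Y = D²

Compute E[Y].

E[D²] = Var(D) + (E[D])² = 0.04 + 0.04 = 0.08

0.08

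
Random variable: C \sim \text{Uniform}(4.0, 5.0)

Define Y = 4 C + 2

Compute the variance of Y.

For Y = aC + b: Var(Y) = a² * Var(C)
Var(C) = (5 - 4)^2/12 = 0.083333333
Var(Y) = 4² * 0.083333333 = 16 * 0.083333333 = 1.3333333

1.3333333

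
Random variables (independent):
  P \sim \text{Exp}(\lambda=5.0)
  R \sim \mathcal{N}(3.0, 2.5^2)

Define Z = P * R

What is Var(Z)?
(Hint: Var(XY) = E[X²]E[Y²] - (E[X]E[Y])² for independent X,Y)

Var(XY) = E[X²]E[Y²] - (E[X]E[Y])²
E[P] = 0.2, Var(P) = 0.04
E[R] = 3, Var(R) = 6.25
E[P²] = 0.04 + 0.2² = 0.08
E[R²] = 6.25 + 3² = 15.25
Var(Z) = 0.08*15.25 - (0.2*3)²
= 1.22 - 0.36 = 0.86

0.86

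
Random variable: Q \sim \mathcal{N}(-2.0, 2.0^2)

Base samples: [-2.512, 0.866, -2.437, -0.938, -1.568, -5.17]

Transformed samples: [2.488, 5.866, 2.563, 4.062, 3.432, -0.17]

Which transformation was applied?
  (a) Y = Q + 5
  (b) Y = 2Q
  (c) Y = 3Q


Checking option (a) Y = Q + 5:
  Q = -2.512 -> Y = 2.488 ✓
  Q = 0.866 -> Y = 5.866 ✓
  Q = -2.437 -> Y = 2.563 ✓
All samples match this transformation.

(a) Q + 5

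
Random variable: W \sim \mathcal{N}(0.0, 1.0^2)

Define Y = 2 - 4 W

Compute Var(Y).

For Y = aW + b: Var(Y) = a² * Var(W)
Var(W) = 1.0^2 = 1
Var(Y) = (-4)² * 1 = 16 * 1 = 16

16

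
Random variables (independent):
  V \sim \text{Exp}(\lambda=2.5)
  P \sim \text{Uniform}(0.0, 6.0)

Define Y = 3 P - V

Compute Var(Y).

For independent RVs: Var(aX + bY) = a²Var(X) + b²Var(Y)
Var(V) = 0.16
Var(P) = 3
Var(Y) = (-1)²*0.16 + 3²*3
= 1*0.16 + 9*3 = 27.16

27.16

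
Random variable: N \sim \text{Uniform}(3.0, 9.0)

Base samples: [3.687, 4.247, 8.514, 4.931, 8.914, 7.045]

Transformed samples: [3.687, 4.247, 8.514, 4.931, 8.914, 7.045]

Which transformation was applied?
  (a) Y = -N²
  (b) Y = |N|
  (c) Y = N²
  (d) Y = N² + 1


Checking option (b) Y = |N|:
  N = 3.687 -> Y = 3.687 ✓
  N = 4.247 -> Y = 4.247 ✓
  N = 8.514 -> Y = 8.514 ✓
All samples match this transformation.

(b) |N|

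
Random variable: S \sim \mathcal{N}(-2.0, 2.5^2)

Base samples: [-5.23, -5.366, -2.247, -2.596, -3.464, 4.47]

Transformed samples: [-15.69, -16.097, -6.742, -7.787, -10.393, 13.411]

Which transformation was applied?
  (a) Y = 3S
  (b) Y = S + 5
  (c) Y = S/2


Checking option (a) Y = 3S:
  S = -5.23 -> Y = -15.69 ✓
  S = -5.366 -> Y = -16.097 ✓
  S = -2.247 -> Y = -6.742 ✓
All samples match this transformation.

(a) 3S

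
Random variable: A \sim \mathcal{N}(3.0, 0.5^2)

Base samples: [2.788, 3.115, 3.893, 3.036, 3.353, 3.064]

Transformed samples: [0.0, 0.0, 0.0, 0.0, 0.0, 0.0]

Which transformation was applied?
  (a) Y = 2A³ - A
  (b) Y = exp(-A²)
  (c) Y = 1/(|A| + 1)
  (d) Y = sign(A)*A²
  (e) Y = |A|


Checking option (b) Y = exp(-A²):
  A = 2.788 -> Y = 0.0 ✓
  A = 3.115 -> Y = 0.0 ✓
  A = 3.893 -> Y = 0.0 ✓
All samples match this transformation.

(b) exp(-A²)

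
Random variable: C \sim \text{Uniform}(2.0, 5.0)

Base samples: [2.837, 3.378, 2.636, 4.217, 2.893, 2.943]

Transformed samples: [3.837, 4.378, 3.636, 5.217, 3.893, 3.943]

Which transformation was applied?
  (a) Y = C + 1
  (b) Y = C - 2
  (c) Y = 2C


Checking option (a) Y = C + 1:
  C = 2.837 -> Y = 3.837 ✓
  C = 3.378 -> Y = 4.378 ✓
  C = 2.636 -> Y = 3.636 ✓
All samples match this transformation.

(a) C + 1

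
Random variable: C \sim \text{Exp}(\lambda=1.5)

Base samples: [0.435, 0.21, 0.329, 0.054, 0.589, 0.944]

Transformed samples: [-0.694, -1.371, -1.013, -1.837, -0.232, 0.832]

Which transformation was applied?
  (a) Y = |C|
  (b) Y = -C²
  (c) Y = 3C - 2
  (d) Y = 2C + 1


Checking option (c) Y = 3C - 2:
  C = 0.435 -> Y = -0.694 ✓
  C = 0.21 -> Y = -1.371 ✓
  C = 0.329 -> Y = -1.013 ✓
All samples match this transformation.

(c) 3C - 2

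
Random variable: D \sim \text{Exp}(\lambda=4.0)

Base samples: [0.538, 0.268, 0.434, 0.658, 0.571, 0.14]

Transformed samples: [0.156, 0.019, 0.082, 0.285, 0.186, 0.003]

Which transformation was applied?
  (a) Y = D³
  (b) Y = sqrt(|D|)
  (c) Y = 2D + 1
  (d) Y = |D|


Checking option (a) Y = D³:
  D = 0.538 -> Y = 0.156 ✓
  D = 0.268 -> Y = 0.019 ✓
  D = 0.434 -> Y = 0.082 ✓
All samples match this transformation.

(a) D³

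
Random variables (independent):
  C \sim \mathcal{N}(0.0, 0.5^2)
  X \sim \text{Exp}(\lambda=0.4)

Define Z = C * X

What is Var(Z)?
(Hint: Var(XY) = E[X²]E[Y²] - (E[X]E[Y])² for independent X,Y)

Var(XY) = E[X²]E[Y²] - (E[X]E[Y])²
E[C] = 0, Var(C) = 0.25
E[X] = 2.5, Var(X) = 6.25
E[C²] = 0.25 + 0² = 0.25
E[X²] = 6.25 + 2.5² = 12.5
Var(Z) = 0.25*12.5 - (0*2.5)²
= 3.125 - 0 = 3.125

3.125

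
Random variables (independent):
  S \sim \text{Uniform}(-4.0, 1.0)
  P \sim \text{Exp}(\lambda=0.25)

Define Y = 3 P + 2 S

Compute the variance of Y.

For independent RVs: Var(aX + bY) = a²Var(X) + b²Var(Y)
Var(S) = 2.0833333
Var(P) = 16
Var(Y) = 2²*2.0833333 + 3²*16
= 4*2.0833333 + 9*16 = 152.33333

152.33333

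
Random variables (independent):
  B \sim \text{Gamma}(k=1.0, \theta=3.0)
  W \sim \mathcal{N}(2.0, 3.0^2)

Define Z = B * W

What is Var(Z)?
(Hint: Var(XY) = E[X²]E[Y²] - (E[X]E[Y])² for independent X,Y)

Var(XY) = E[X²]E[Y²] - (E[X]E[Y])²
E[B] = 3, Var(B) = 9
E[W] = 2, Var(W) = 9
E[B²] = 9 + 3² = 18
E[W²] = 9 + 2² = 13
Var(Z) = 18*13 - (3*2)²
= 234 - 36 = 198

198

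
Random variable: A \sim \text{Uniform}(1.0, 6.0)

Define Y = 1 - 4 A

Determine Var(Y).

For Y = aA + b: Var(Y) = a² * Var(A)
Var(A) = (6 - 1)^2/12 = 2.0833333
Var(Y) = (-4)² * 2.0833333 = 16 * 2.0833333 = 33.333333

33.333333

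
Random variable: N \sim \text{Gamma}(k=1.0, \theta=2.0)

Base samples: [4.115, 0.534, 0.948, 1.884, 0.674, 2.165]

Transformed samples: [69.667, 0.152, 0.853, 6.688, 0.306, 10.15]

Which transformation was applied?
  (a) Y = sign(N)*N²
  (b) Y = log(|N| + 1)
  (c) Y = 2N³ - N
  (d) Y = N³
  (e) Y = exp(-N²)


Checking option (d) Y = N³:
  N = 4.115 -> Y = 69.667 ✓
  N = 0.534 -> Y = 0.152 ✓
  N = 0.948 -> Y = 0.853 ✓
All samples match this transformation.

(d) N³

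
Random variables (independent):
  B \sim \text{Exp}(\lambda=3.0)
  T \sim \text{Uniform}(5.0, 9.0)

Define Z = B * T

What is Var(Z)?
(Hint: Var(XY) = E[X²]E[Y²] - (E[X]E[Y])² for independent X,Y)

Var(XY) = E[X²]E[Y²] - (E[X]E[Y])²
E[B] = 0.33333333, Var(B) = 0.11111111
E[T] = 7, Var(T) = 1.3333333
E[B²] = 0.11111111 + 0.33333333² = 0.22222222
E[T²] = 1.3333333 + 7² = 50.333333
Var(Z) = 0.22222222*50.333333 - (0.33333333*7)²
= 11.185185 - 5.4444444 = 5.7407407

5.7407407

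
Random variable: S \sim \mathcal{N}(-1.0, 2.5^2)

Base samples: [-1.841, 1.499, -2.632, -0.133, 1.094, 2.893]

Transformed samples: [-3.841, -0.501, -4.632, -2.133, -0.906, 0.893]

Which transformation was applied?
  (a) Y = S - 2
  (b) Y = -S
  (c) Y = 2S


Checking option (a) Y = S - 2:
  S = -1.841 -> Y = -3.841 ✓
  S = 1.499 -> Y = -0.501 ✓
  S = -2.632 -> Y = -4.632 ✓
All samples match this transformation.

(a) S - 2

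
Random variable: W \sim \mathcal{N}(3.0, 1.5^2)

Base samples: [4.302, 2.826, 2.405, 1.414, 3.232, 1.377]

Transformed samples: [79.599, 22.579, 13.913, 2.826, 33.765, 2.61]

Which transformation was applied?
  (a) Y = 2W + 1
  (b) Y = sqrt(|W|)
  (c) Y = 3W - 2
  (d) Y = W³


Checking option (d) Y = W³:
  W = 4.302 -> Y = 79.599 ✓
  W = 2.826 -> Y = 22.579 ✓
  W = 2.405 -> Y = 13.913 ✓
All samples match this transformation.

(d) W³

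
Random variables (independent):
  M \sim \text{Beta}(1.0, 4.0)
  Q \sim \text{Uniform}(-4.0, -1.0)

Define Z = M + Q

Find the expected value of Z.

E[Z] = 1*E[M] + 1*E[Q]
E[M] = 0.2
E[Q] = -2.5
E[Z] = 1*0.2 + 1*(-2.5) = -2.3

-2.3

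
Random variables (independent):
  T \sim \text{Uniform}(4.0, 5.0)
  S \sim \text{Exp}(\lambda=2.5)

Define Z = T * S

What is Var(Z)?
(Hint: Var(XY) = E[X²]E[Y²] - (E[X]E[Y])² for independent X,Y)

Var(XY) = E[X²]E[Y²] - (E[X]E[Y])²
E[T] = 4.5, Var(T) = 0.083333333
E[S] = 0.4, Var(S) = 0.16
E[T²] = 0.083333333 + 4.5² = 20.333333
E[S²] = 0.16 + 0.4² = 0.32
Var(Z) = 20.333333*0.32 - (4.5*0.4)²
= 6.5066667 - 3.24 = 3.2666667

3.2666667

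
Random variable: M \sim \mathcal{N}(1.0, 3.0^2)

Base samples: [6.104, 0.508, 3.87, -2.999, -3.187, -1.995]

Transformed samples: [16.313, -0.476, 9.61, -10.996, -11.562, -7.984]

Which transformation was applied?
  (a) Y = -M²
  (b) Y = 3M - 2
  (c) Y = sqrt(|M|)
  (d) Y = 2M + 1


Checking option (b) Y = 3M - 2:
  M = 6.104 -> Y = 16.313 ✓
  M = 0.508 -> Y = -0.476 ✓
  M = 3.87 -> Y = 9.61 ✓
All samples match this transformation.

(b) 3M - 2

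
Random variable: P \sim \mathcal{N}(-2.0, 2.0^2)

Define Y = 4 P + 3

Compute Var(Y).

For Y = aP + b: Var(Y) = a² * Var(P)
Var(P) = 2.0^2 = 4
Var(Y) = 4² * 4 = 16 * 4 = 64

64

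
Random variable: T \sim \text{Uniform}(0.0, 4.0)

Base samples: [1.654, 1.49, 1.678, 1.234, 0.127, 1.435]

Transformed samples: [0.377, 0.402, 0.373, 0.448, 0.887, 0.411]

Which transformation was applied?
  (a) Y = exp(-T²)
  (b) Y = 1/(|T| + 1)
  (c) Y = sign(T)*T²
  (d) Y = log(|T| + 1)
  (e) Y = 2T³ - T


Checking option (b) Y = 1/(|T| + 1):
  T = 1.654 -> Y = 0.377 ✓
  T = 1.49 -> Y = 0.402 ✓
  T = 1.678 -> Y = 0.373 ✓
All samples match this transformation.

(b) 1/(|T| + 1)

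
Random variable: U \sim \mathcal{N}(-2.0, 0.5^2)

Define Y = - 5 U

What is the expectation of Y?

For Y = -5U:
E[Y] = -5 * E[U]
E[U] = -2.0 = -2
E[Y] = -5 * (-2) = 10

10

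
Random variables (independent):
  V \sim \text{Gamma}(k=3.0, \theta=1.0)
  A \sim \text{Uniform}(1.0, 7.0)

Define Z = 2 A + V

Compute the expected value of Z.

E[Z] = 1*E[V] + 2*E[A]
E[V] = 3
E[A] = 4
E[Z] = 1*3 + 2*4 = 11

11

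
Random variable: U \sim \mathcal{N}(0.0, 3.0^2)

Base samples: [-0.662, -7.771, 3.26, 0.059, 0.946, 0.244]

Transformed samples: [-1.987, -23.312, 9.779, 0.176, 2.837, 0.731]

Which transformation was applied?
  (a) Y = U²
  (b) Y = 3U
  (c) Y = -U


Checking option (b) Y = 3U:
  U = -0.662 -> Y = -1.987 ✓
  U = -7.771 -> Y = -23.312 ✓
  U = 3.26 -> Y = 9.779 ✓
All samples match this transformation.

(b) 3U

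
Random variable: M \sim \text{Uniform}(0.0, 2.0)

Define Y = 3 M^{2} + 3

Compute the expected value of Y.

E[Y] = 3*E[M²] + 3
E[M] = 1
E[M²] = Var(M) + (E[M])² = 0.33333333 + 1 = 1.3333333
E[Y] = 3*1.3333333 + 3 = 7

7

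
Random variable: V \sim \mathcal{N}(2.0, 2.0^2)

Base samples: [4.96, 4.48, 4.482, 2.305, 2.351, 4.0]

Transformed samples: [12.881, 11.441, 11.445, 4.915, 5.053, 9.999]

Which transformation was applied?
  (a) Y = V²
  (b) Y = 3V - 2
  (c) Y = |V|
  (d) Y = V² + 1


Checking option (b) Y = 3V - 2:
  V = 4.96 -> Y = 12.881 ✓
  V = 4.48 -> Y = 11.441 ✓
  V = 4.482 -> Y = 11.445 ✓
All samples match this transformation.

(b) 3V - 2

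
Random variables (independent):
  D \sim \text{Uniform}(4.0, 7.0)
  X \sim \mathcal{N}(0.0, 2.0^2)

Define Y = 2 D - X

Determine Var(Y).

For independent RVs: Var(aX + bY) = a²Var(X) + b²Var(Y)
Var(D) = 0.75
Var(X) = 4
Var(Y) = 2²*0.75 + (-1)²*4
= 4*0.75 + 1*4 = 7

7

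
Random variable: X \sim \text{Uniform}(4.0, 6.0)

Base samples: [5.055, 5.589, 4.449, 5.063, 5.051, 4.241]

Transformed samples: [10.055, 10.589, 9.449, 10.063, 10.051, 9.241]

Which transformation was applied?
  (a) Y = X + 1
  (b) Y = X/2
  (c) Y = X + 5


Checking option (c) Y = X + 5:
  X = 5.055 -> Y = 10.055 ✓
  X = 5.589 -> Y = 10.589 ✓
  X = 4.449 -> Y = 9.449 ✓
All samples match this transformation.

(c) X + 5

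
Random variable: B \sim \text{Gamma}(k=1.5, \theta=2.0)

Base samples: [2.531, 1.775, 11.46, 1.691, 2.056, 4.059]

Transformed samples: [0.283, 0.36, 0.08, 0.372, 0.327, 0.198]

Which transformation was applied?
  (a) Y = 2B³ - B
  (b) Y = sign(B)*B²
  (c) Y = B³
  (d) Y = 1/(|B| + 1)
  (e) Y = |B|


Checking option (d) Y = 1/(|B| + 1):
  B = 2.531 -> Y = 0.283 ✓
  B = 1.775 -> Y = 0.36 ✓
  B = 11.46 -> Y = 0.08 ✓
All samples match this transformation.

(d) 1/(|B| + 1)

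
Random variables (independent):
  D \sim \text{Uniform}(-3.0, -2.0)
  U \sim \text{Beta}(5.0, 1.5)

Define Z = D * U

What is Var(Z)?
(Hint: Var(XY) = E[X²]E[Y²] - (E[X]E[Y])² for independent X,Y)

Var(XY) = E[X²]E[Y²] - (E[X]E[Y])²
E[D] = -2.5, Var(D) = 0.083333333
E[U] = 0.76923077, Var(U) = 0.023668639
E[D²] = 0.083333333 + (-2.5)² = 6.3333333
E[U²] = 0.023668639 + 0.76923077² = 0.61538462
Var(Z) = 6.3333333*0.61538462 - (-2.5*0.76923077)²
= 3.8974359 - 3.6982249 = 0.19921105

0.19921105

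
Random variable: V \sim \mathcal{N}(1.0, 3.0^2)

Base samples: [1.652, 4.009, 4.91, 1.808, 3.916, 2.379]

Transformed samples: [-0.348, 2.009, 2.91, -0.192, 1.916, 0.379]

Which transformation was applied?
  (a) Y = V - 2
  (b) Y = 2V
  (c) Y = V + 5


Checking option (a) Y = V - 2:
  V = 1.652 -> Y = -0.348 ✓
  V = 4.009 -> Y = 2.009 ✓
  V = 4.91 -> Y = 2.91 ✓
All samples match this transformation.

(a) V - 2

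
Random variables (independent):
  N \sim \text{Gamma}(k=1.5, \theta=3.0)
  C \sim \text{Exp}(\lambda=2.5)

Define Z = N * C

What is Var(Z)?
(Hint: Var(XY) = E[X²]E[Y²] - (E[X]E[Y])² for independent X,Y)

Var(XY) = E[X²]E[Y²] - (E[X]E[Y])²
E[N] = 4.5, Var(N) = 13.5
E[C] = 0.4, Var(C) = 0.16
E[N²] = 13.5 + 4.5² = 33.75
E[C²] = 0.16 + 0.4² = 0.32
Var(Z) = 33.75*0.32 - (4.5*0.4)²
= 10.8 - 3.24 = 7.56

7.56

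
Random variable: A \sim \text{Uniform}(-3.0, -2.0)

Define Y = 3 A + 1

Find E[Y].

For Y = 3A + 1:
E[Y] = 3 * E[A] + 1
E[A] = (-3 - 2)/2 = -2.5
E[Y] = 3 * (-2.5) + 1 = -6.5

-6.5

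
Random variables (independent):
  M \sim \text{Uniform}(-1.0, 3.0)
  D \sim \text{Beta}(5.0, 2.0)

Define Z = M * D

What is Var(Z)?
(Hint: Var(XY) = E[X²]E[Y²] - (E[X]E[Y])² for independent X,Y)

Var(XY) = E[X²]E[Y²] - (E[X]E[Y])²
E[M] = 1, Var(M) = 1.3333333
E[D] = 0.71428571, Var(D) = 0.025510204
E[M²] = 1.3333333 + 1² = 2.3333333
E[D²] = 0.025510204 + 0.71428571² = 0.53571429
Var(Z) = 2.3333333*0.53571429 - (1*0.71428571)²
= 1.25 - 0.51020408 = 0.73979592

0.73979592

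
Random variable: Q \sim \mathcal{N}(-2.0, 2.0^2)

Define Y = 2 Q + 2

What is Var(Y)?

For Y = aQ + b: Var(Y) = a² * Var(Q)
Var(Q) = 2.0^2 = 4
Var(Y) = 2² * 4 = 4 * 4 = 16

16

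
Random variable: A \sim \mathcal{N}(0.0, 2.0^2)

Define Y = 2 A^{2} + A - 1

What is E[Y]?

E[Y] = 2*E[A²] + 1*E[A] - 1
E[A] = 0
E[A²] = Var(A) + (E[A])² = 4 + 0 = 4
E[Y] = 2*4 + 1*0 - 1 = 7

7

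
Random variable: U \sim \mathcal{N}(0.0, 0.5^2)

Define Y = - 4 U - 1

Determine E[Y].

For Y = -4U - 1:
E[Y] = -4 * E[U] - 1
E[U] = 0.0 = 0
E[Y] = -4 * 0 - 1 = -1

-1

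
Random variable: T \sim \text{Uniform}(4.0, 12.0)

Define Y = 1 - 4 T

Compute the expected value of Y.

For Y = -4T + 1:
E[Y] = -4 * E[T] + 1
E[T] = (4 + 12)/2 = 8
E[Y] = -4 * 8 + 1 = -31

-31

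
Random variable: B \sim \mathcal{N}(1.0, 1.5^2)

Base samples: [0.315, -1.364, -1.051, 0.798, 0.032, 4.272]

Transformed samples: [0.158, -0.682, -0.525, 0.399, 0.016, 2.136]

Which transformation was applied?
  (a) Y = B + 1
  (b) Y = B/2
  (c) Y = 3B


Checking option (b) Y = B/2:
  B = 0.315 -> Y = 0.158 ✓
  B = -1.364 -> Y = -0.682 ✓
  B = -1.051 -> Y = -0.525 ✓
All samples match this transformation.

(b) B/2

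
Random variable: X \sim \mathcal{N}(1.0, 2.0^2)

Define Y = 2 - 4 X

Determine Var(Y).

For Y = aX + b: Var(Y) = a² * Var(X)
Var(X) = 2.0^2 = 4
Var(Y) = (-4)² * 4 = 16 * 4 = 64

64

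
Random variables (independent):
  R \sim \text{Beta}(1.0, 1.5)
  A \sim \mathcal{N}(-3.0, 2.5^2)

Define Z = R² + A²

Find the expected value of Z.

E[Z] = E[R²] + E[A²]
E[R²] = Var(R) + E[R]² = 0.068571429 + 0.16 = 0.22857143
E[A²] = Var(A) + E[A]² = 6.25 + 9 = 15.25
E[Z] = 0.22857143 + 15.25 = 15.478571

15.478571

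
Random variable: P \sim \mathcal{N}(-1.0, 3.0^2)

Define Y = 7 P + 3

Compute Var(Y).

For Y = aP + b: Var(Y) = a² * Var(P)
Var(P) = 3.0^2 = 9
Var(Y) = 7² * 9 = 49 * 9 = 441

441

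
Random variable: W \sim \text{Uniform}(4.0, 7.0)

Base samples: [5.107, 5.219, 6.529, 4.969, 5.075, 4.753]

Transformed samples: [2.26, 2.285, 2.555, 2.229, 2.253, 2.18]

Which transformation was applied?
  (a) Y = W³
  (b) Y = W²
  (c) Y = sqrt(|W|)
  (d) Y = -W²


Checking option (c) Y = sqrt(|W|):
  W = 5.107 -> Y = 2.26 ✓
  W = 5.219 -> Y = 2.285 ✓
  W = 6.529 -> Y = 2.555 ✓
All samples match this transformation.

(c) sqrt(|W|)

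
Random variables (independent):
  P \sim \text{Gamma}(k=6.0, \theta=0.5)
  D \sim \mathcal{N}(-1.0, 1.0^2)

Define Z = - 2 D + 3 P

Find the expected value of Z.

E[Z] = 3*E[P] - 2*E[D]
E[P] = 3
E[D] = -1
E[Z] = 3*3 - 2*(-1) = 11

11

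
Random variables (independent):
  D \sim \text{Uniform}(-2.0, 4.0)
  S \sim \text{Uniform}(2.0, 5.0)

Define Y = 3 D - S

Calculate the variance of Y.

For independent RVs: Var(aX + bY) = a²Var(X) + b²Var(Y)
Var(D) = 3
Var(S) = 0.75
Var(Y) = 3²*3 + (-1)²*0.75
= 9*3 + 1*0.75 = 27.75

27.75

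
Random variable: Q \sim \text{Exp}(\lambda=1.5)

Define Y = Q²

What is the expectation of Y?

Using E[X²] = Var(X) + (E[X])²:
E[Q] = 0.66666667
Var(Q) = 1/1.5^2 = 0.44444444
E[Q²] = 0.44444444 + 0.66666667² = 0.44444444 + 0.44444444 = 0.88888889

0.88888889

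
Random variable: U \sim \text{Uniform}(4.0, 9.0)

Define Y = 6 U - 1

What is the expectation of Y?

For Y = 6U - 1:
E[Y] = 6 * E[U] - 1
E[U] = (4 + 9)/2 = 6.5
E[Y] = 6 * 6.5 - 1 = 38

38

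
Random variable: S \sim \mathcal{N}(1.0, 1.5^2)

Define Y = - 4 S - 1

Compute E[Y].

For Y = -4S - 1:
E[Y] = -4 * E[S] - 1
E[S] = 1.0 = 1
E[Y] = -4 * 1 - 1 = -5

-5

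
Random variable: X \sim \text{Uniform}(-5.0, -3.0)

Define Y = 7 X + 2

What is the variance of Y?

For Y = aX + b: Var(Y) = a² * Var(X)
Var(X) = (-3 + 5)^2/12 = 0.33333333
Var(Y) = 7² * 0.33333333 = 49 * 0.33333333 = 16.333333

16.333333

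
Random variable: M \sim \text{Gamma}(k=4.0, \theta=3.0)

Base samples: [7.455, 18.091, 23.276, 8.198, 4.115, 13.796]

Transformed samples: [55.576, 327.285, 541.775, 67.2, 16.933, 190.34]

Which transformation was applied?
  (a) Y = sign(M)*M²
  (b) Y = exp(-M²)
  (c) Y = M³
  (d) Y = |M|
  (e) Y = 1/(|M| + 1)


Checking option (a) Y = sign(M)*M²:
  M = 7.455 -> Y = 55.576 ✓
  M = 18.091 -> Y = 327.285 ✓
  M = 23.276 -> Y = 541.775 ✓
All samples match this transformation.

(a) sign(M)*M²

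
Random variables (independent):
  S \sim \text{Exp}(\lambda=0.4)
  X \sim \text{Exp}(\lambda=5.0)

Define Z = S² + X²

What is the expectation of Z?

E[Z] = E[S²] + E[X²]
E[S²] = Var(S) + E[S]² = 6.25 + 6.25 = 12.5
E[X²] = Var(X) + E[X]² = 0.04 + 0.04 = 0.08
E[Z] = 12.5 + 0.08 = 12.58

12.58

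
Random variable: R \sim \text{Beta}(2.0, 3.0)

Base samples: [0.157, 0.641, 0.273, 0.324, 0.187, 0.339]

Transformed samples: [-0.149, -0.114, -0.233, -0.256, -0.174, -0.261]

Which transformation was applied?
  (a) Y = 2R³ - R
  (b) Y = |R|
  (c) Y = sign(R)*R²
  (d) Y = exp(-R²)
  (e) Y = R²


Checking option (a) Y = 2R³ - R:
  R = 0.157 -> Y = -0.149 ✓
  R = 0.641 -> Y = -0.114 ✓
  R = 0.273 -> Y = -0.233 ✓
All samples match this transformation.

(a) 2R³ - R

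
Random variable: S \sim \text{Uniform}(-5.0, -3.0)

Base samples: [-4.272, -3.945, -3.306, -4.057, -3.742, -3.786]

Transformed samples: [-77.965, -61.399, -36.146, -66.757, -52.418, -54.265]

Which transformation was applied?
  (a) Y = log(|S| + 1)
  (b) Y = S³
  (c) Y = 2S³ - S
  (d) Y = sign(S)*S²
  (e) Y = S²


Checking option (b) Y = S³:
  S = -4.272 -> Y = -77.965 ✓
  S = -3.945 -> Y = -61.399 ✓
  S = -3.306 -> Y = -36.146 ✓
All samples match this transformation.

(b) S³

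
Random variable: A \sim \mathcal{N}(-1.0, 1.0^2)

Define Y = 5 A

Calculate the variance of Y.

For Y = aA + b: Var(Y) = a² * Var(A)
Var(A) = 1.0^2 = 1
Var(Y) = 5² * 1 = 25 * 1 = 25

25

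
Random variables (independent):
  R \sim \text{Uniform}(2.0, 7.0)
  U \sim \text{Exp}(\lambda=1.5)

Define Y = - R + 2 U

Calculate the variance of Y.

For independent RVs: Var(aX + bY) = a²Var(X) + b²Var(Y)
Var(R) = 2.0833333
Var(U) = 0.44444444
Var(Y) = (-1)²*2.0833333 + 2²*0.44444444
= 1*2.0833333 + 4*0.44444444 = 3.8611111

3.8611111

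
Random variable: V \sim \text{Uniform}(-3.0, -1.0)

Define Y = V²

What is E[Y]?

Using E[X²] = Var(X) + (E[X])²:
E[V] = -2
Var(V) = (-1 + 3)^2/12 = 0.33333333
E[V²] = 0.33333333 + (-2)² = 0.33333333 + 4 = 4.3333333

4.3333333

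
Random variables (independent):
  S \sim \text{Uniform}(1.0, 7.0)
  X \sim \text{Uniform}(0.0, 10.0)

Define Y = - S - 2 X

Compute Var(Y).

For independent RVs: Var(aX + bY) = a²Var(X) + b²Var(Y)
Var(S) = 3
Var(X) = 8.3333333
Var(Y) = (-1)²*3 + (-2)²*8.3333333
= 1*3 + 4*8.3333333 = 36.333333

36.333333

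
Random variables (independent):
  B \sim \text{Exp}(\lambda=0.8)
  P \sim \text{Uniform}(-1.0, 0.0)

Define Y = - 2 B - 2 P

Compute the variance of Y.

For independent RVs: Var(aX + bY) = a²Var(X) + b²Var(Y)
Var(B) = 1.5625
Var(P) = 0.083333333
Var(Y) = (-2)²*1.5625 + (-2)²*0.083333333
= 4*1.5625 + 4*0.083333333 = 6.5833333

6.5833333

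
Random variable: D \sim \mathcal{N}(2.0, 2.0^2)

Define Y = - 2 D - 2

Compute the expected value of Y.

For Y = -2D - 2:
E[Y] = -2 * E[D] - 2
E[D] = 2.0 = 2
E[Y] = -2 * 2 - 2 = -6

-6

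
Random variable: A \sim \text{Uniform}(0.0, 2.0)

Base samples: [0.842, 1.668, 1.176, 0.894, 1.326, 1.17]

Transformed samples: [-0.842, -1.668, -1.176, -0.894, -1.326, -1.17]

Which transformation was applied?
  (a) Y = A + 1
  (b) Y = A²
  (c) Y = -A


Checking option (c) Y = -A:
  A = 0.842 -> Y = -0.842 ✓
  A = 1.668 -> Y = -1.668 ✓
  A = 1.176 -> Y = -1.176 ✓
All samples match this transformation.

(c) -A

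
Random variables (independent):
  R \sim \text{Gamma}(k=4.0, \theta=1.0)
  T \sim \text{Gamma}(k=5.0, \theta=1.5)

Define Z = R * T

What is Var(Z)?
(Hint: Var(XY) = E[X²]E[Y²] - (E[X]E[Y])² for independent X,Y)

Var(XY) = E[X²]E[Y²] - (E[X]E[Y])²
E[R] = 4, Var(R) = 4
E[T] = 7.5, Var(T) = 11.25
E[R²] = 4 + 4² = 20
E[T²] = 11.25 + 7.5² = 67.5
Var(Z) = 20*67.5 - (4*7.5)²
= 1350 - 900 = 450

450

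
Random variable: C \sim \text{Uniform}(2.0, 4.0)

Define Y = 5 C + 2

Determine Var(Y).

For Y = aC + b: Var(Y) = a² * Var(C)
Var(C) = (4 - 2)^2/12 = 0.33333333
Var(Y) = 5² * 0.33333333 = 25 * 0.33333333 = 8.3333333

8.3333333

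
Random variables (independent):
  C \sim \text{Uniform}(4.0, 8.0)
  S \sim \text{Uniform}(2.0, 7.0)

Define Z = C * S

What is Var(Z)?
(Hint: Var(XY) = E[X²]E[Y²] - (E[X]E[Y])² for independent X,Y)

Var(XY) = E[X²]E[Y²] - (E[X]E[Y])²
E[C] = 6, Var(C) = 1.3333333
E[S] = 4.5, Var(S) = 2.0833333
E[C²] = 1.3333333 + 6² = 37.333333
E[S²] = 2.0833333 + 4.5² = 22.333333
Var(Z) = 37.333333*22.333333 - (6*4.5)²
= 833.77778 - 729 = 104.77778

104.77778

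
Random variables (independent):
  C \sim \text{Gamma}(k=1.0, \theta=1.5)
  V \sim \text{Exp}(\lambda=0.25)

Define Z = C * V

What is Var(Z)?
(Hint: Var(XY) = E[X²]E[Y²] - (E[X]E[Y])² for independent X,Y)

Var(XY) = E[X²]E[Y²] - (E[X]E[Y])²
E[C] = 1.5, Var(C) = 2.25
E[V] = 4, Var(V) = 16
E[C²] = 2.25 + 1.5² = 4.5
E[V²] = 16 + 4² = 32
Var(Z) = 4.5*32 - (1.5*4)²
= 144 - 36 = 108

108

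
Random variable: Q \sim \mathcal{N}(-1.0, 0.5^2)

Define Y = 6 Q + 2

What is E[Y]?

For Y = 6Q + 2:
E[Y] = 6 * E[Q] + 2
E[Q] = -1.0 = -1
E[Y] = 6 * (-1) + 2 = -4

-4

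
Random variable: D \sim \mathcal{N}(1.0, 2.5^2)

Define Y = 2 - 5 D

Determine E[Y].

For Y = -5D + 2:
E[Y] = -5 * E[D] + 2
E[D] = 1.0 = 1
E[Y] = -5 * 1 + 2 = -3

-3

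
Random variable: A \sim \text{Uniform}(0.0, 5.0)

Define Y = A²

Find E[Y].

E[A²] = Var(A) + (E[A])² = 2.0833333 + 6.25 = 8.3333333

8.3333333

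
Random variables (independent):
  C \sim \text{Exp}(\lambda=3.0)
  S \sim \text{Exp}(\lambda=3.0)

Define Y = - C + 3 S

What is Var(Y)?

For independent RVs: Var(aX + bY) = a²Var(X) + b²Var(Y)
Var(C) = 0.11111111
Var(S) = 0.11111111
Var(Y) = (-1)²*0.11111111 + 3²*0.11111111
= 1*0.11111111 + 9*0.11111111 = 1.1111111

1.1111111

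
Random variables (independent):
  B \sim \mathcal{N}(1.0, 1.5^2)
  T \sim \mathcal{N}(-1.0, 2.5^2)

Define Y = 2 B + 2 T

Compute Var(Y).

For independent RVs: Var(aX + bY) = a²Var(X) + b²Var(Y)
Var(B) = 2.25
Var(T) = 6.25
Var(Y) = 2²*2.25 + 2²*6.25
= 4*2.25 + 4*6.25 = 34

34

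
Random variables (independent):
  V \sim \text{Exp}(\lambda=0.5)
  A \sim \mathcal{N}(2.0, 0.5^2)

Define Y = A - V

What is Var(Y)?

For independent RVs: Var(aX + bY) = a²Var(X) + b²Var(Y)
Var(V) = 4
Var(A) = 0.25
Var(Y) = (-1)²*4 + 1²*0.25
= 1*4 + 1*0.25 = 4.25

4.25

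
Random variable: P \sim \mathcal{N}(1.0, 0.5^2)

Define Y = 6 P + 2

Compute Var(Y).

For Y = aP + b: Var(Y) = a² * Var(P)
Var(P) = 0.5^2 = 0.25
Var(Y) = 6² * 0.25 = 36 * 0.25 = 9

9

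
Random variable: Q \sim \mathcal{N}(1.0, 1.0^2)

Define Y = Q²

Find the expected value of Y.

Using E[X²] = Var(X) + (E[X])²:
E[Q] = 1
Var(Q) = 1.0^2 = 1
E[Q²] = 1 + 1² = 1 + 1 = 2

2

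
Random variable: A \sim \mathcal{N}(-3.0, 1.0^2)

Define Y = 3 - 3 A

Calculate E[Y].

For Y = -3A + 3:
E[Y] = -3 * E[A] + 3
E[A] = -3.0 = -3
E[Y] = -3 * (-3) + 3 = 12

12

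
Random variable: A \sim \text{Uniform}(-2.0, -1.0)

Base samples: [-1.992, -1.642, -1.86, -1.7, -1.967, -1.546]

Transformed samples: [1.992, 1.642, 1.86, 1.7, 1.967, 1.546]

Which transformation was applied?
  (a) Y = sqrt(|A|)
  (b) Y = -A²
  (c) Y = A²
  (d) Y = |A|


Checking option (d) Y = |A|:
  A = -1.992 -> Y = 1.992 ✓
  A = -1.642 -> Y = 1.642 ✓
  A = -1.86 -> Y = 1.86 ✓
All samples match this transformation.

(d) |A|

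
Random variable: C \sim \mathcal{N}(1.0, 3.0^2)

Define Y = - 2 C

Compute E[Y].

For Y = -2C:
E[Y] = -2 * E[C]
E[C] = 1.0 = 1
E[Y] = -2 * 1 = -2

-2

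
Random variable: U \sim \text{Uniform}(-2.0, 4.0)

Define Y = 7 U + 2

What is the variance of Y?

For Y = aU + b: Var(Y) = a² * Var(U)
Var(U) = (4 + 2)^2/12 = 3
Var(Y) = 7² * 3 = 49 * 3 = 147

147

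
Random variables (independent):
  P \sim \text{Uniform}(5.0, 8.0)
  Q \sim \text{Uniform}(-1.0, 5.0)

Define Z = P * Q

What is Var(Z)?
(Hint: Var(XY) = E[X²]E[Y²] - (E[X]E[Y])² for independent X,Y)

Var(XY) = E[X²]E[Y²] - (E[X]E[Y])²
E[P] = 6.5, Var(P) = 0.75
E[Q] = 2, Var(Q) = 3
E[P²] = 0.75 + 6.5² = 43
E[Q²] = 3 + 2² = 7
Var(Z) = 43*7 - (6.5*2)²
= 301 - 169 = 132

132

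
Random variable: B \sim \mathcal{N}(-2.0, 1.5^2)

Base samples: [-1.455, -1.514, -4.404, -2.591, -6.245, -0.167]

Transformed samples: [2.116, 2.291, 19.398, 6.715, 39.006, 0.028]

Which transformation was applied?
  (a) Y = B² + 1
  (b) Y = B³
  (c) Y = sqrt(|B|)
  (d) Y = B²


Checking option (d) Y = B²:
  B = -1.455 -> Y = 2.116 ✓
  B = -1.514 -> Y = 2.291 ✓
  B = -4.404 -> Y = 19.398 ✓
All samples match this transformation.

(d) B²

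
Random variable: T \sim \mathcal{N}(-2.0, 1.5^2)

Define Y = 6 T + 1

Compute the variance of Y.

For Y = aT + b: Var(Y) = a² * Var(T)
Var(T) = 1.5^2 = 2.25
Var(Y) = 6² * 2.25 = 36 * 2.25 = 81

81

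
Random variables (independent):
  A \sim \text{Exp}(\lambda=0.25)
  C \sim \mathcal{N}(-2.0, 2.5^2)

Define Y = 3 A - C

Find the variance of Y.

For independent RVs: Var(aX + bY) = a²Var(X) + b²Var(Y)
Var(A) = 16
Var(C) = 6.25
Var(Y) = 3²*16 + (-1)²*6.25
= 9*16 + 1*6.25 = 150.25

150.25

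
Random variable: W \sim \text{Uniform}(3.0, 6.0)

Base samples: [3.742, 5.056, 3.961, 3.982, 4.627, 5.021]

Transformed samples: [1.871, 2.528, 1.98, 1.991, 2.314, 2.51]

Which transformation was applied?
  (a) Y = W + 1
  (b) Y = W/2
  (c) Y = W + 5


Checking option (b) Y = W/2:
  W = 3.742 -> Y = 1.871 ✓
  W = 5.056 -> Y = 2.528 ✓
  W = 3.961 -> Y = 1.98 ✓
All samples match this transformation.

(b) W/2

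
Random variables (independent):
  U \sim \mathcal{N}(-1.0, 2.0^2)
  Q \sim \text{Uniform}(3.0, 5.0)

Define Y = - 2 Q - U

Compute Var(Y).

For independent RVs: Var(aX + bY) = a²Var(X) + b²Var(Y)
Var(U) = 4
Var(Q) = 0.33333333
Var(Y) = (-1)²*4 + (-2)²*0.33333333
= 1*4 + 4*0.33333333 = 5.3333333

5.3333333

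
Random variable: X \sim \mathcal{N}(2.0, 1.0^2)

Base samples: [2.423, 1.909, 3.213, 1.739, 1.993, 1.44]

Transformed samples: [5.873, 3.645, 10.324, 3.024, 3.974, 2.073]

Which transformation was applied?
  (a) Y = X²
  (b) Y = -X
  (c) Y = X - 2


Checking option (a) Y = X²:
  X = 2.423 -> Y = 5.873 ✓
  X = 1.909 -> Y = 3.645 ✓
  X = 3.213 -> Y = 10.324 ✓
All samples match this transformation.

(a) X²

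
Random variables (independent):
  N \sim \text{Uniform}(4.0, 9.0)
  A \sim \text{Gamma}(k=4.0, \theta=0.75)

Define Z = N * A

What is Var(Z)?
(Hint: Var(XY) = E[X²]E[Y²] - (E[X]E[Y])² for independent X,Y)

Var(XY) = E[X²]E[Y²] - (E[X]E[Y])²
E[N] = 6.5, Var(N) = 2.0833333
E[A] = 3, Var(A) = 2.25
E[N²] = 2.0833333 + 6.5² = 44.333333
E[A²] = 2.25 + 3² = 11.25
Var(Z) = 44.333333*11.25 - (6.5*3)²
= 498.75 - 380.25 = 118.5

118.5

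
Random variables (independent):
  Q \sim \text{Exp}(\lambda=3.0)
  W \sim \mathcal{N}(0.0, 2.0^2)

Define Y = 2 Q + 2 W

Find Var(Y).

For independent RVs: Var(aX + bY) = a²Var(X) + b²Var(Y)
Var(Q) = 0.11111111
Var(W) = 4
Var(Y) = 2²*0.11111111 + 2²*4
= 4*0.11111111 + 4*4 = 16.444444

16.444444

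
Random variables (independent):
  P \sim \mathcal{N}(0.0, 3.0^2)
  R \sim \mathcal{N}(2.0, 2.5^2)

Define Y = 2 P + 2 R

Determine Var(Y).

For independent RVs: Var(aX + bY) = a²Var(X) + b²Var(Y)
Var(P) = 9
Var(R) = 6.25
Var(Y) = 2²*9 + 2²*6.25
= 4*9 + 4*6.25 = 61

61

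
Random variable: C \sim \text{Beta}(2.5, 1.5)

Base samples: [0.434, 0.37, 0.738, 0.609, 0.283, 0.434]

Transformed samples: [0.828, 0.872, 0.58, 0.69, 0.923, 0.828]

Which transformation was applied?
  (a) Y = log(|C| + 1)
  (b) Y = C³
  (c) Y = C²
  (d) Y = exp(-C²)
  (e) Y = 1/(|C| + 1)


Checking option (d) Y = exp(-C²):
  C = 0.434 -> Y = 0.828 ✓
  C = 0.37 -> Y = 0.872 ✓
  C = 0.738 -> Y = 0.58 ✓
All samples match this transformation.

(d) exp(-C²)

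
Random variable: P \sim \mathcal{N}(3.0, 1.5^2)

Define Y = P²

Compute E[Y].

Using E[X²] = Var(X) + (E[X])²:
E[P] = 3
Var(P) = 1.5^2 = 2.25
E[P²] = 2.25 + 3² = 2.25 + 9 = 11.25

11.25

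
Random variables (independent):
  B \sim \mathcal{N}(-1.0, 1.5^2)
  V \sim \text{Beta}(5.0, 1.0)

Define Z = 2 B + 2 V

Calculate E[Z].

E[Z] = 2*E[B] + 2*E[V]
E[B] = -1
E[V] = 0.83333333
E[Z] = 2*(-1) + 2*0.83333333 = -0.33333333

-0.33333333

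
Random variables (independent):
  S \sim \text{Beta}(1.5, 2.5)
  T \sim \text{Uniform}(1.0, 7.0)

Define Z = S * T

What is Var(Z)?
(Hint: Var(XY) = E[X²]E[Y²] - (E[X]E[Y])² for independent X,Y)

Var(XY) = E[X²]E[Y²] - (E[X]E[Y])²
E[S] = 0.375, Var(S) = 0.046875
E[T] = 4, Var(T) = 3
E[S²] = 0.046875 + 0.375² = 0.1875
E[T²] = 3 + 4² = 19
Var(Z) = 0.1875*19 - (0.375*4)²
= 3.5625 - 2.25 = 1.3125

1.3125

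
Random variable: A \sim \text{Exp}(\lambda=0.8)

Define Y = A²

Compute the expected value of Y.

Using E[X²] = Var(X) + (E[X])²:
E[A] = 1.25
Var(A) = 1/0.8^2 = 1.5625
E[A²] = 1.5625 + 1.25² = 1.5625 + 1.5625 = 3.125

3.125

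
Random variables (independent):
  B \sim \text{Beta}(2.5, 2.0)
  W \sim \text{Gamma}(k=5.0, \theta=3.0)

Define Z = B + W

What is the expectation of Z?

E[Z] = 1*E[B] + 1*E[W]
E[B] = 0.55555556
E[W] = 15
E[Z] = 1*0.55555556 + 1*15 = 15.555556

15.555556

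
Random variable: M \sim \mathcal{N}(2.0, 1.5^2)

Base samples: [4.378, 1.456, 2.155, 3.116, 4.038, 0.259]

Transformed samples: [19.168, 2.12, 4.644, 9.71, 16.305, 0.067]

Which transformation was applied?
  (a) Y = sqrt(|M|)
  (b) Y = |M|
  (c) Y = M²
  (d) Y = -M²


Checking option (c) Y = M²:
  M = 4.378 -> Y = 19.168 ✓
  M = 1.456 -> Y = 2.12 ✓
  M = 2.155 -> Y = 4.644 ✓
All samples match this transformation.

(c) M²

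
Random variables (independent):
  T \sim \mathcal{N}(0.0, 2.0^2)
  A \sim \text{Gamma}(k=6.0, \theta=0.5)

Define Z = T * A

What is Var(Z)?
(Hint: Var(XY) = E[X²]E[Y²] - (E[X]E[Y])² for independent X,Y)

Var(XY) = E[X²]E[Y²] - (E[X]E[Y])²
E[T] = 0, Var(T) = 4
E[A] = 3, Var(A) = 1.5
E[T²] = 4 + 0² = 4
E[A²] = 1.5 + 3² = 10.5
Var(Z) = 4*10.5 - (0*3)²
= 42 - 0 = 42

42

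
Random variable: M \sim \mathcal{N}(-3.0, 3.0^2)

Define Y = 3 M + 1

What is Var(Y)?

For Y = aM + b: Var(Y) = a² * Var(M)
Var(M) = 3.0^2 = 9
Var(Y) = 3² * 9 = 9 * 9 = 81

81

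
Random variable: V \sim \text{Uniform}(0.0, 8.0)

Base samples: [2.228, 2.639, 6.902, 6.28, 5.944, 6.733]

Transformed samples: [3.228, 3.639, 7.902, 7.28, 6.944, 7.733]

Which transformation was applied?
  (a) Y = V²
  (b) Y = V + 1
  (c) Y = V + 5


Checking option (b) Y = V + 1:
  V = 2.228 -> Y = 3.228 ✓
  V = 2.639 -> Y = 3.639 ✓
  V = 6.902 -> Y = 7.902 ✓
All samples match this transformation.

(b) V + 1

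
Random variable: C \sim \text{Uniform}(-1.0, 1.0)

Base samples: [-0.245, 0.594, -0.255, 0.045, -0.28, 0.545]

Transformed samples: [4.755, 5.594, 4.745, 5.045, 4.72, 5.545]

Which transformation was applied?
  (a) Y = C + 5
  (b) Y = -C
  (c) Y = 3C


Checking option (a) Y = C + 5:
  C = -0.245 -> Y = 4.755 ✓
  C = 0.594 -> Y = 5.594 ✓
  C = -0.255 -> Y = 4.745 ✓
All samples match this transformation.

(a) C + 5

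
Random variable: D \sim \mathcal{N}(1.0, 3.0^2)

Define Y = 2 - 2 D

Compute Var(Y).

For Y = aD + b: Var(Y) = a² * Var(D)
Var(D) = 3.0^2 = 9
Var(Y) = (-2)² * 9 = 4 * 9 = 36

36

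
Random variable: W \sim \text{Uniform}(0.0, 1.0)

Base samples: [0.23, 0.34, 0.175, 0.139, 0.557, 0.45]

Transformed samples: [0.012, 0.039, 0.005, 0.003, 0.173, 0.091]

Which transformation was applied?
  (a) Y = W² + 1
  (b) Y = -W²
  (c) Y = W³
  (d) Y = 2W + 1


Checking option (c) Y = W³:
  W = 0.23 -> Y = 0.012 ✓
  W = 0.34 -> Y = 0.039 ✓
  W = 0.175 -> Y = 0.005 ✓
All samples match this transformation.

(c) W³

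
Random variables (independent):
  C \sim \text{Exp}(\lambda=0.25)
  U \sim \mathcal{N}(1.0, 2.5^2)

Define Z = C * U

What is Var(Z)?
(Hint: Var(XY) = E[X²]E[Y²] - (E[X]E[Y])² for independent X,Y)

Var(XY) = E[X²]E[Y²] - (E[X]E[Y])²
E[C] = 4, Var(C) = 16
E[U] = 1, Var(U) = 6.25
E[C²] = 16 + 4² = 32
E[U²] = 6.25 + 1² = 7.25
Var(Z) = 32*7.25 - (4*1)²
= 232 - 16 = 216

216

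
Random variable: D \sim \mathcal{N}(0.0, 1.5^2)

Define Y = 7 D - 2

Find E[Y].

For Y = 7D - 2:
E[Y] = 7 * E[D] - 2
E[D] = 0.0 = 0
E[Y] = 7 * 0 - 2 = -2

-2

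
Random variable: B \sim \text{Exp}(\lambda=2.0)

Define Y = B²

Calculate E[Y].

E[B²] = Var(B) + (E[B])² = 0.25 + 0.25 = 0.5

0.5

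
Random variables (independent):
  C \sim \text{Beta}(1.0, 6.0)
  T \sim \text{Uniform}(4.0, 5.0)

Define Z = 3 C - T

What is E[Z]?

E[Z] = 3*E[C] - 1*E[T]
E[C] = 0.14285714
E[T] = 4.5
E[Z] = 3*0.14285714 - 1*4.5 = -4.0714286

-4.0714286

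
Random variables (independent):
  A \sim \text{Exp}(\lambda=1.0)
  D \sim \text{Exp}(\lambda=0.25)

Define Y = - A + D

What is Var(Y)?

For independent RVs: Var(aX + bY) = a²Var(X) + b²Var(Y)
Var(A) = 1
Var(D) = 16
Var(Y) = (-1)²*1 + 1²*16
= 1*1 + 1*16 = 17

17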